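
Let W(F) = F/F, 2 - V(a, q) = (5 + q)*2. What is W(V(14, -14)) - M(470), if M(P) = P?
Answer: -469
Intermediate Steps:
V(a, q) = -8 - 2*q (V(a, q) = 2 - (5 + q)*2 = 2 - (10 + 2*q) = 2 + (-10 - 2*q) = -8 - 2*q)
W(F) = 1
W(V(14, -14)) - M(470) = 1 - 1*470 = 1 - 470 = -469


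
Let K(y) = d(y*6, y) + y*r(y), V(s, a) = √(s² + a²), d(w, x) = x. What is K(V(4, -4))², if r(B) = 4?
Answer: 800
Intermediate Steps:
V(s, a) = √(a² + s²)
K(y) = 5*y (K(y) = y + y*4 = y + 4*y = 5*y)
K(V(4, -4))² = (5*√((-4)² + 4²))² = (5*√(16 + 16))² = (5*√32)² = (5*(4*√2))² = (20*√2)² = 800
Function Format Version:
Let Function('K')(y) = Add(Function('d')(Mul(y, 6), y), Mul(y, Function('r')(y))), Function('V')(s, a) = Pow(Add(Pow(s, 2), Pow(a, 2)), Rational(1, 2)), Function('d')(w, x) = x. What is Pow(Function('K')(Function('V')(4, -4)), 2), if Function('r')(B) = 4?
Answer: 800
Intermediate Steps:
Function('V')(s, a) = Pow(Add(Pow(a, 2), Pow(s, 2)), Rational(1, 2))
Function('K')(y) = Mul(5, y) (Function('K')(y) = Add(y, Mul(y, 4)) = Add(y, Mul(4, y)) = Mul(5, y))
Pow(Function('K')(Function('V')(4, -4)), 2) = Pow(Mul(5, Pow(Add(Pow(-4, 2), Pow(4, 2)), Rational(1, 2))), 2) = Pow(Mul(5, Pow(Add(16, 16), Rational(1, 2))), 2) = Pow(Mul(5, Pow(32, Rational(1, 2))), 2) = Pow(Mul(5, Mul(4, Pow(2, Rational(1, 2)))), 2) = Pow(Mul(20, Pow(2, Rational(1, 2))), 2) = 800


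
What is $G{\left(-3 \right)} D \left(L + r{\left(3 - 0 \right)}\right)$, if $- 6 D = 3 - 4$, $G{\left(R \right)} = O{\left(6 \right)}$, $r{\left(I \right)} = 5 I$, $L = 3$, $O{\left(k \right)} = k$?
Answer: $18$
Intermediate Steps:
$G{\left(R \right)} = 6$
$D = \frac{1}{6}$ ($D = - \frac{3 - 4}{6} = \left(- \frac{1}{6}\right) \left(-1\right) = \frac{1}{6} \approx 0.16667$)
$G{\left(-3 \right)} D \left(L + r{\left(3 - 0 \right)}\right) = 6 \cdot \frac{1}{6} \left(3 + 5 \left(3 - 0\right)\right) = 1 \left(3 + 5 \left(3 + 0\right)\right) = 1 \left(3 + 5 \cdot 3\right) = 1 \left(3 + 15\right) = 1 \cdot 18 = 18$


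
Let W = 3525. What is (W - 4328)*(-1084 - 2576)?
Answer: 2938980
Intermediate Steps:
(W - 4328)*(-1084 - 2576) = (3525 - 4328)*(-1084 - 2576) = -803*(-3660) = 2938980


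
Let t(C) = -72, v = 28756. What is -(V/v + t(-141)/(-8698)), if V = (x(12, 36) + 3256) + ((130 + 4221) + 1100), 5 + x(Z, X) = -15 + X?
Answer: -2997811/9619988 ≈ -0.31162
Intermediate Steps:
x(Z, X) = -20 + X (x(Z, X) = -5 + (-15 + X) = -20 + X)
V = 8723 (V = ((-20 + 36) + 3256) + ((130 + 4221) + 1100) = (16 + 3256) + (4351 + 1100) = 3272 + 5451 = 8723)
-(V/v + t(-141)/(-8698)) = -(8723/28756 - 72/(-8698)) = -(8723*(1/28756) - 72*(-1/8698)) = -(671/2212 + 36/4349) = -1*2997811/9619988 = -2997811/9619988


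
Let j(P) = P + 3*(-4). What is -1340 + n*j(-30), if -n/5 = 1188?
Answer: 248140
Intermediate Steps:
n = -5940 (n = -5*1188 = -5940)
j(P) = -12 + P (j(P) = P - 12 = -12 + P)
-1340 + n*j(-30) = -1340 - 5940*(-12 - 30) = -1340 - 5940*(-42) = -1340 + 249480 = 248140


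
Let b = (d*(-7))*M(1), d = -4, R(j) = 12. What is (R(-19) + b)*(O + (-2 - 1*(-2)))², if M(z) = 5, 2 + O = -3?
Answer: 3800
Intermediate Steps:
O = -5 (O = -2 - 3 = -5)
b = 140 (b = -4*(-7)*5 = 28*5 = 140)
(R(-19) + b)*(O + (-2 - 1*(-2)))² = (12 + 140)*(-5 + (-2 - 1*(-2)))² = 152*(-5 + (-2 + 2))² = 152*(-5 + 0)² = 152*(-5)² = 152*25 = 3800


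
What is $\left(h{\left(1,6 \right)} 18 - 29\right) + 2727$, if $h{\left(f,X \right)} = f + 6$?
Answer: $2824$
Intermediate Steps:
$h{\left(f,X \right)} = 6 + f$
$\left(h{\left(1,6 \right)} 18 - 29\right) + 2727 = \left(\left(6 + 1\right) 18 - 29\right) + 2727 = \left(7 \cdot 18 - 29\right) + 2727 = \left(126 - 29\right) + 2727 = 97 + 2727 = 2824$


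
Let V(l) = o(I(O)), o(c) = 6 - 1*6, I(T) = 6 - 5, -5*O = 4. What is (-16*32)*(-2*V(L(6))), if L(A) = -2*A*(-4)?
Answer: 0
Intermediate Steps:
O = -⅘ (O = -⅕*4 = -⅘ ≈ -0.80000)
I(T) = 1
o(c) = 0 (o(c) = 6 - 6 = 0)
L(A) = 8*A
V(l) = 0
(-16*32)*(-2*V(L(6))) = (-16*32)*(-2*0) = -512*0 = 0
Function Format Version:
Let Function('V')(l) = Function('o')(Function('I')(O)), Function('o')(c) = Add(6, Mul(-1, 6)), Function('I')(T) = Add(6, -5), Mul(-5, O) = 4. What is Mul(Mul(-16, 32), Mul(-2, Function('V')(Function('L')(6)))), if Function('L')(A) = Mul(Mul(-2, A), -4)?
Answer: 0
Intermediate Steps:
O = Rational(-4, 5) (O = Mul(Rational(-1, 5), 4) = Rational(-4, 5) ≈ -0.80000)
Function('I')(T) = 1
Function('o')(c) = 0 (Function('o')(c) = Add(6, -6) = 0)
Function('L')(A) = Mul(8, A)
Function('V')(l) = 0
Mul(Mul(-16, 32), Mul(-2, Function('V')(Function('L')(6)))) = Mul(Mul(-16, 32), Mul(-2, 0)) = Mul(-512, 0) = 0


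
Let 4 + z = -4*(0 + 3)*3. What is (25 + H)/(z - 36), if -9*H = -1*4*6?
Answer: -83/228 ≈ -0.36404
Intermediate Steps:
H = 8/3 (H = -(-1*4)*6/9 = -(-4)*6/9 = -⅑*(-24) = 8/3 ≈ 2.6667)
z = -40 (z = -4 - 4*(0 + 3)*3 = -4 - 12*3 = -4 - 4*9 = -4 - 36 = -40)
(25 + H)/(z - 36) = (25 + 8/3)/(-40 - 36) = (83/3)/(-76) = (83/3)*(-1/76) = -83/228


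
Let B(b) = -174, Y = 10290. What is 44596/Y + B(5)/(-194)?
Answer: 2610521/499065 ≈ 5.2308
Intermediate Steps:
44596/Y + B(5)/(-194) = 44596/10290 - 174/(-194) = 44596*(1/10290) - 174*(-1/194) = 22298/5145 + 87/97 = 2610521/499065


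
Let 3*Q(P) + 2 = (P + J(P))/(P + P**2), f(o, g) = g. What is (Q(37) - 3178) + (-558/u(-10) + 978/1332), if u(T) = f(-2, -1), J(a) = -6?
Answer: -5525422/2109 ≈ -2619.9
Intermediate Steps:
u(T) = -1
Q(P) = -2/3 + (-6 + P)/(3*(P + P**2)) (Q(P) = -2/3 + ((P - 6)/(P + P**2))/3 = -2/3 + ((-6 + P)/(P + P**2))/3 = -2/3 + (-6 + P)/(3*(P + P**2)))
(Q(37) - 3178) + (-558/u(-10) + 978/1332) = ((1/3)*(-6 - 1*37 - 2*37**2)/(37*(1 + 37)) - 3178) + (-558/(-1) + 978/1332) = ((1/3)*(1/37)*(-6 - 37 - 2*1369)/38 - 3178) + (-558*(-1) + 978*(1/1332)) = ((1/3)*(1/37)*(1/38)*(-6 - 37 - 2738) - 3178) + (558 + 163/222) = ((1/3)*(1/37)*(1/38)*(-2781) - 3178) + 124039/222 = (-927/1406 - 3178) + 124039/222 = -4469195/1406 + 124039/222 = -5525422/2109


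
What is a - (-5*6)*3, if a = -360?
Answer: -270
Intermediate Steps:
a - (-5*6)*3 = -360 - (-5*6)*3 = -360 - (-30)*3 = -360 - 1*(-90) = -360 + 90 = -270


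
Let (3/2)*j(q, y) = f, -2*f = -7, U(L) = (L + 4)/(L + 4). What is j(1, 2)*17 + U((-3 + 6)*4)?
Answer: 122/3 ≈ 40.667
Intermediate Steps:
U(L) = 1 (U(L) = (4 + L)/(4 + L) = 1)
f = 7/2 (f = -½*(-7) = 7/2 ≈ 3.5000)
j(q, y) = 7/3 (j(q, y) = (⅔)*(7/2) = 7/3)
j(1, 2)*17 + U((-3 + 6)*4) = (7/3)*17 + 1 = 119/3 + 1 = 122/3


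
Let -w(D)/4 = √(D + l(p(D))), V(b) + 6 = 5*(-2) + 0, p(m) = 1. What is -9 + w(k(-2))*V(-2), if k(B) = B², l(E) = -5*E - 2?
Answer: -9 + 64*I*√3 ≈ -9.0 + 110.85*I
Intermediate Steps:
l(E) = -2 - 5*E
V(b) = -16 (V(b) = -6 + (5*(-2) + 0) = -6 + (-10 + 0) = -6 - 10 = -16)
w(D) = -4*√(-7 + D) (w(D) = -4*√(D + (-2 - 5*1)) = -4*√(D + (-2 - 5)) = -4*√(D - 7) = -4*√(-7 + D))
-9 + w(k(-2))*V(-2) = -9 - 4*√(-7 + (-2)²)*(-16) = -9 - 4*√(-7 + 4)*(-16) = -9 - 4*I*√3*(-16) = -9 + 64*I*√3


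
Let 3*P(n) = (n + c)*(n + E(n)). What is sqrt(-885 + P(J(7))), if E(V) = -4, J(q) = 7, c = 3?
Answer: 5*I*sqrt(35) ≈ 29.58*I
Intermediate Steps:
P(n) = (-4 + n)*(3 + n)/3 (P(n) = ((n + 3)*(n - 4))/3 = ((3 + n)*(-4 + n))/3 = ((-4 + n)*(3 + n))/3 = (-4 + n)*(3 + n)/3)
sqrt(-885 + P(J(7))) = sqrt(-885 + (-4 - 1/3*7 + (1/3)*7**2)) = sqrt(-885 + (-4 - 7/3 + (1/3)*49)) = sqrt(-885 + (-4 - 7/3 + 49/3)) = sqrt(-885 + 10) = sqrt(-875) = 5*I*sqrt(35)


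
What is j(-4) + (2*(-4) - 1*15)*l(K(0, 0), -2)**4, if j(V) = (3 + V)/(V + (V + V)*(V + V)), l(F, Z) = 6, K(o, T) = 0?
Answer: -1788481/60 ≈ -29808.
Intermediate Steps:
j(V) = (3 + V)/(V + 4*V**2) (j(V) = (3 + V)/(V + (2*V)*(2*V)) = (3 + V)/(V + 4*V**2))
j(-4) + (2*(-4) - 1*15)*l(K(0, 0), -2)**4 = (3 - 4)/((-4)*(1 + 4*(-4))) + (2*(-4) - 1*15)*6**4 = -1/4*(-1)/(1 - 16) + (-8 - 15)*1296 = -1/4*(-1)/(-15) - 23*1296 = -1/4*(-1/15)*(-1) - 29808 = -1/60 - 29808 = -1788481/60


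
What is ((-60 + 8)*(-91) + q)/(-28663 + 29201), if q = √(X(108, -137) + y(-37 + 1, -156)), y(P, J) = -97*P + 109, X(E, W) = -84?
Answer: 2366/269 + √3517/538 ≈ 8.9058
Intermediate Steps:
y(P, J) = 109 - 97*P
q = √3517 (q = √(-84 + (109 - 97*(-37 + 1))) = √(-84 + (109 - 97*(-36))) = √(-84 + (109 + 3492)) = √(-84 + 3601) = √3517 ≈ 59.304)
((-60 + 8)*(-91) + q)/(-28663 + 29201) = ((-60 + 8)*(-91) + √3517)/(-28663 + 29201) = (-52*(-91) + √3517)/538 = (4732 + √3517)*(1/538) = 2366/269 + √3517/538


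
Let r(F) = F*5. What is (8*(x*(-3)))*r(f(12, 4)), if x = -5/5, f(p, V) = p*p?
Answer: 17280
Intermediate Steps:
f(p, V) = p²
x = -1 (x = -5*⅕ = -1)
r(F) = 5*F
(8*(x*(-3)))*r(f(12, 4)) = (8*(-1*(-3)))*(5*12²) = (8*3)*(5*144) = 24*720 = 17280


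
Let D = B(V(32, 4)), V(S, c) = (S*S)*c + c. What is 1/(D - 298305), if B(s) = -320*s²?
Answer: -1/5379498305 ≈ -1.8589e-10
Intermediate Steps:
V(S, c) = c + c*S² (V(S, c) = S²*c + c = c*S² + c = c + c*S²)
D = -5379200000 (D = -320*16*(1 + 32²)² = -320*16*(1 + 1024)² = -320*(4*1025)² = -320*4100² = -320*16810000 = -5379200000)
1/(D - 298305) = 1/(-5379200000 - 298305) = 1/(-5379498305) = -1/5379498305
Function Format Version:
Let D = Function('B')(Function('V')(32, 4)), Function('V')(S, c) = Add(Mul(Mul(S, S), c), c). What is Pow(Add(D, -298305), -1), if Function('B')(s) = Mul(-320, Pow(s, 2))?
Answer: Rational(-1, 5379498305) ≈ -1.8589e-10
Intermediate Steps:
Function('V')(S, c) = Add(c, Mul(c, Pow(S, 2))) (Function('V')(S, c) = Add(Mul(Pow(S, 2), c), c) = Add(Mul(c, Pow(S, 2)), c) = Add(c, Mul(c, Pow(S, 2))))
D = -5379200000 (D = Mul(-320, Pow(Mul(4, Add(1, Pow(32, 2))), 2)) = Mul(-320, Pow(Mul(4, Add(1, 1024)), 2)) = Mul(-320, Pow(Mul(4, 1025), 2)) = Mul(-320, Pow(4100, 2)) = Mul(-320, 16810000) = -5379200000)
Pow(Add(D, -298305), -1) = Pow(Add(-5379200000, -298305), -1) = Pow(-5379498305, -1) = Rational(-1, 5379498305)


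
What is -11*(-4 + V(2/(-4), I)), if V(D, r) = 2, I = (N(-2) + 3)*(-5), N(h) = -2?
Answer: 22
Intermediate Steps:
I = -5 (I = (-2 + 3)*(-5) = 1*(-5) = -5)
-11*(-4 + V(2/(-4), I)) = -11*(-4 + 2) = -11*(-2) = 22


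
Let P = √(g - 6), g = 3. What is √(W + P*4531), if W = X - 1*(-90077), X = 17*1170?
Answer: √(109967 + 4531*I*√3) ≈ 331.82 + 11.825*I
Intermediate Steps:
X = 19890
P = I*√3 (P = √(3 - 6) = √(-3) = I*√3 ≈ 1.732*I)
W = 109967 (W = 19890 - 1*(-90077) = 19890 + 90077 = 109967)
√(W + P*4531) = √(109967 + (I*√3)*4531) = √(109967 + 4531*I*√3)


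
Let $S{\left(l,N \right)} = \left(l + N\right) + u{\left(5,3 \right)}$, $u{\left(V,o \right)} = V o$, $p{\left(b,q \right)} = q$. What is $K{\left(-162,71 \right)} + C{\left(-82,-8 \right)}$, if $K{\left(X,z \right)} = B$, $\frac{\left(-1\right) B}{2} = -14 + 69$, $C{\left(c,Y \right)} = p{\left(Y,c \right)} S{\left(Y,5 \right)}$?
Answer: $-1094$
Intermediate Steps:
$S{\left(l,N \right)} = 15 + N + l$ ($S{\left(l,N \right)} = \left(l + N\right) + 5 \cdot 3 = \left(N + l\right) + 15 = 15 + N + l$)
$C{\left(c,Y \right)} = c \left(20 + Y\right)$ ($C{\left(c,Y \right)} = c \left(15 + 5 + Y\right) = c \left(20 + Y\right)$)
$B = -110$ ($B = - 2 \left(-14 + 69\right) = \left(-2\right) 55 = -110$)
$K{\left(X,z \right)} = -110$
$K{\left(-162,71 \right)} + C{\left(-82,-8 \right)} = -110 - 82 \left(20 - 8\right) = -110 - 984 = -1094$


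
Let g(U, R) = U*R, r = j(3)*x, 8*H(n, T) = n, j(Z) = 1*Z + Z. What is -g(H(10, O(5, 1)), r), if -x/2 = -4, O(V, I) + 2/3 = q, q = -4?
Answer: -60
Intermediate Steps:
O(V, I) = -14/3 (O(V, I) = -2/3 - 4 = -14/3)
j(Z) = 2*Z (j(Z) = Z + Z = 2*Z)
H(n, T) = n/8
x = 8 (x = -2*(-4) = 8)
r = 48 (r = (2*3)*8 = 6*8 = 48)
g(U, R) = R*U
-g(H(10, O(5, 1)), r) = -48*(1/8)*10 = -48*5/4 = -1*60 = -60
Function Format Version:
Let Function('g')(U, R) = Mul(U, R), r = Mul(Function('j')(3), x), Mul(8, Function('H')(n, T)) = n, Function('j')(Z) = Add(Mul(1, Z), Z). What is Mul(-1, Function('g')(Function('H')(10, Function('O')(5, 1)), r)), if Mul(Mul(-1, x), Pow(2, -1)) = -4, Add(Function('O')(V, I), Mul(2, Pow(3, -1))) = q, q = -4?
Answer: -60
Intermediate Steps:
Function('O')(V, I) = Rational(-14, 3) (Function('O')(V, I) = Add(Rational(-2, 3), -4) = Rational(-14, 3))
Function('j')(Z) = Mul(2, Z) (Function('j')(Z) = Add(Z, Z) = Mul(2, Z))
Function('H')(n, T) = Mul(Rational(1, 8), n)
x = 8 (x = Mul(-2, -4) = 8)
r = 48 (r = Mul(Mul(2, 3), 8) = Mul(6, 8) = 48)
Function('g')(U, R) = Mul(R, U)
Mul(-1, Function('g')(Function('H')(10, Function('O')(5, 1)), r)) = Mul(-1, Mul(48, Mul(Rational(1, 8), 10))) = Mul(-1, Mul(48, Rational(5, 4))) = Mul(-1, 60) = -60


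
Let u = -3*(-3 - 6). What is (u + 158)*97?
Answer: 17945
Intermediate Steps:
u = 27 (u = -3*(-9) = 27)
(u + 158)*97 = (27 + 158)*97 = 185*97 = 17945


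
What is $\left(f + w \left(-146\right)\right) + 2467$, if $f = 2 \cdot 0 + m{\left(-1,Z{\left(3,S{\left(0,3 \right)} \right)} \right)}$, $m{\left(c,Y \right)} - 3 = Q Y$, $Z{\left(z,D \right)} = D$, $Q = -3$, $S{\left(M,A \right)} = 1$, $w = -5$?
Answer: $3197$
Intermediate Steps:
$m{\left(c,Y \right)} = 3 - 3 Y$
$f = 0$ ($f = 2 \cdot 0 + \left(3 - 3\right) = 0 + \left(3 - 3\right) = 0 + 0 = 0$)
$\left(f + w \left(-146\right)\right) + 2467 = \left(0 - -730\right) + 2467 = \left(0 + 730\right) + 2467 = 730 + 2467 = 3197$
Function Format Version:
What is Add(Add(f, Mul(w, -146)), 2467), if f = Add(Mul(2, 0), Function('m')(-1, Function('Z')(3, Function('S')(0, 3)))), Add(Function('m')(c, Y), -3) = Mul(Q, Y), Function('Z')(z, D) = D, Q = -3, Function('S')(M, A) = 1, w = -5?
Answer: 3197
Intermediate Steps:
Function('m')(c, Y) = Add(3, Mul(-3, Y))
f = 0 (f = Add(Mul(2, 0), Add(3, Mul(-3, 1))) = Add(0, Add(3, -3)) = Add(0, 0) = 0)
Add(Add(f, Mul(w, -146)), 2467) = Add(Add(0, Mul(-5, -146)), 2467) = Add(Add(0, 730), 2467) = Add(730, 2467) = 3197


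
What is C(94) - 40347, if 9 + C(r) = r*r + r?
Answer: -31426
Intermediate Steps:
C(r) = -9 + r + r**2 (C(r) = -9 + (r*r + r) = -9 + (r**2 + r) = -9 + (r + r**2) = -9 + r + r**2)
C(94) - 40347 = (-9 + 94 + 94**2) - 40347 = (-9 + 94 + 8836) - 40347 = 8921 - 40347 = -31426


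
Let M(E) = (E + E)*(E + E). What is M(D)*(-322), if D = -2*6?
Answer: -185472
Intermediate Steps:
D = -12
M(E) = 4*E² (M(E) = (2*E)*(2*E) = 4*E²)
M(D)*(-322) = (4*(-12)²)*(-322) = (4*144)*(-322) = 576*(-322) = -185472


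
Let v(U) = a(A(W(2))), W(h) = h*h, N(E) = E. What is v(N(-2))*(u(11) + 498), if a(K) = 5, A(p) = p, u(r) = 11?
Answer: 2545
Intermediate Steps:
W(h) = h²
v(U) = 5
v(N(-2))*(u(11) + 498) = 5*(11 + 498) = 5*509 = 2545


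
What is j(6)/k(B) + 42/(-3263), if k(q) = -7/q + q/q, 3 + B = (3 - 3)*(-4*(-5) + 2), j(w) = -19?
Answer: -186411/32630 ≈ -5.7129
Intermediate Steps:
B = -3 (B = -3 + (3 - 3)*(-4*(-5) + 2) = -3 + 0*(20 + 2) = -3 + 0*22 = -3 + 0 = -3)
k(q) = 1 - 7/q (k(q) = -7/q + 1 = 1 - 7/q)
j(6)/k(B) + 42/(-3263) = -19*(-3/(-7 - 3)) + 42/(-3263) = -19/((-⅓*(-10))) + 42*(-1/3263) = -19/10/3 - 42/3263 = -19*3/10 - 42/3263 = -57/10 - 42/3263 = -186411/32630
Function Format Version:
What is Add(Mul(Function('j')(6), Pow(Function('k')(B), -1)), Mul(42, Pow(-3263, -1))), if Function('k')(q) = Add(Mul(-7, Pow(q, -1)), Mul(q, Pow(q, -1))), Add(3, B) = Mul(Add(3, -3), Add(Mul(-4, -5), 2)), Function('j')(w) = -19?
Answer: Rational(-186411, 32630) ≈ -5.7129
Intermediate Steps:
B = -3 (B = Add(-3, Mul(Add(3, -3), Add(Mul(-4, -5), 2))) = Add(-3, Mul(0, Add(20, 2))) = Add(-3, Mul(0, 22)) = Add(-3, 0) = -3)
Function('k')(q) = Add(1, Mul(-7, Pow(q, -1))) (Function('k')(q) = Add(Mul(-7, Pow(q, -1)), 1) = Add(1, Mul(-7, Pow(q, -1))))
Add(Mul(Function('j')(6), Pow(Function('k')(B), -1)), Mul(42, Pow(-3263, -1))) = Add(Mul(-19, Pow(Mul(Pow(-3, -1), Add(-7, -3)), -1)), Mul(42, Pow(-3263, -1))) = Add(Mul(-19, Pow(Mul(Rational(-1, 3), -10), -1)), Mul(42, Rational(-1, 3263))) = Add(Mul(-19, Pow(Rational(10, 3), -1)), Rational(-42, 3263)) = Add(Mul(-19, Rational(3, 10)), Rational(-42, 3263)) = Add(Rational(-57, 10), Rational(-42, 3263)) = Rational(-186411, 32630)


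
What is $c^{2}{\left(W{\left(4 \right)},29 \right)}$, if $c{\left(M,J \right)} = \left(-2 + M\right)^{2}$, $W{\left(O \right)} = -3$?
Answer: $625$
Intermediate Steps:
$c^{2}{\left(W{\left(4 \right)},29 \right)} = \left(\left(-2 - 3\right)^{2}\right)^{2} = \left(\left(-5\right)^{2}\right)^{2} = 25^{2} = 625$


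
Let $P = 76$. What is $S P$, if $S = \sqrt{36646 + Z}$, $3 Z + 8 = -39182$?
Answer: $\frac{152 \sqrt{53061}}{3} \approx 11671.0$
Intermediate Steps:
$Z = - \frac{39190}{3}$ ($Z = - \frac{8}{3} + \frac{1}{3} \left(-39182\right) = - \frac{8}{3} - \frac{39182}{3} = - \frac{39190}{3} \approx -13063.0$)
$S = \frac{2 \sqrt{53061}}{3}$ ($S = \sqrt{36646 - \frac{39190}{3}} = \sqrt{\frac{70748}{3}} = \frac{2 \sqrt{53061}}{3} \approx 153.57$)
$S P = \frac{2 \sqrt{53061}}{3} \cdot 76 = \frac{152 \sqrt{53061}}{3}$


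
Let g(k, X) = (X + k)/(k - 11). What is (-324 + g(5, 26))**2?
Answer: 3900625/36 ≈ 1.0835e+5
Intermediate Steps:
g(k, X) = (X + k)/(-11 + k)
(-324 + g(5, 26))**2 = (-324 + (26 + 5)/(-11 + 5))**2 = (-324 + 31/(-6))**2 = (-324 - 1/6*31)**2 = (-324 - 31/6)**2 = (-1975/6)**2 = 3900625/36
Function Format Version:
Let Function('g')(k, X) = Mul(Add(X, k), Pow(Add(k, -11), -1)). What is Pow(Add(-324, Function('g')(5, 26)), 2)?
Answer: Rational(3900625, 36) ≈ 1.0835e+5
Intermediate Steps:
Function('g')(k, X) = Mul(Pow(Add(-11, k), -1), Add(X, k)) (Function('g')(k, X) = Mul(Add(X, k), Pow(Add(-11, k), -1)) = Mul(Pow(Add(-11, k), -1), Add(X, k)))
Pow(Add(-324, Function('g')(5, 26)), 2) = Pow(Add(-324, Mul(Pow(Add(-11, 5), -1), Add(26, 5))), 2) = Pow(Add(-324, Mul(Pow(-6, -1), 31)), 2) = Pow(Add(-324, Mul(Rational(-1, 6), 31)), 2) = Pow(Add(-324, Rational(-31, 6)), 2) = Pow(Rational(-1975, 6), 2) = Rational(3900625, 36)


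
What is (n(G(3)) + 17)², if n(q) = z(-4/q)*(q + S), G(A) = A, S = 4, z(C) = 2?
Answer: 961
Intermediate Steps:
n(q) = 8 + 2*q (n(q) = 2*(q + 4) = 2*(4 + q) = 8 + 2*q)
(n(G(3)) + 17)² = ((8 + 2*3) + 17)² = ((8 + 6) + 17)² = (14 + 17)² = 31² = 961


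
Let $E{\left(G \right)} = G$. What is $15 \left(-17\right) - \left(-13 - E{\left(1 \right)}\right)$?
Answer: $-241$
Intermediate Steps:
$15 \left(-17\right) - \left(-13 - E{\left(1 \right)}\right) = 15 \left(-17\right) + \left(\left(1 + 15\right) - 2\right) = -255 + \left(16 - 2\right) = -255 + 14 = -241$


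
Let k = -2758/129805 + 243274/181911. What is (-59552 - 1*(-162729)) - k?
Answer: 2436283024545803/23612957355 ≈ 1.0318e+5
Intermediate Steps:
k = 31076471032/23612957355 (k = -2758*1/129805 + 243274*(1/181911) = -2758/129805 + 243274/181911 = 31076471032/23612957355 ≈ 1.3161)
(-59552 - 1*(-162729)) - k = (-59552 - 1*(-162729)) - 1*31076471032/23612957355 = (-59552 + 162729) - 31076471032/23612957355 = 103177 - 31076471032/23612957355 = 2436283024545803/23612957355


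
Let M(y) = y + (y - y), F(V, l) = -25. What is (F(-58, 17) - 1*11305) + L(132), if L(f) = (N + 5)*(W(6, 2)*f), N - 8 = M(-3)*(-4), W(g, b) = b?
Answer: -4730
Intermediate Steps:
M(y) = y (M(y) = y + 0 = y)
N = 20 (N = 8 - 3*(-4) = 8 + 12 = 20)
L(f) = 50*f (L(f) = (20 + 5)*(2*f) = 25*(2*f) = 50*f)
(F(-58, 17) - 1*11305) + L(132) = (-25 - 1*11305) + 50*132 = (-25 - 11305) + 6600 = -11330 + 6600 = -4730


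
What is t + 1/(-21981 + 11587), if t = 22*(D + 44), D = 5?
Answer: 11204731/10394 ≈ 1078.0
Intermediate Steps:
t = 1078 (t = 22*(5 + 44) = 22*49 = 1078)
t + 1/(-21981 + 11587) = 1078 + 1/(-21981 + 11587) = 1078 + 1/(-10394) = 1078 - 1/10394 = 11204731/10394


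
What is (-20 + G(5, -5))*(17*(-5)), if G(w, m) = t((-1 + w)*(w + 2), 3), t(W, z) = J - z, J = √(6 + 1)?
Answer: 1955 - 85*√7 ≈ 1730.1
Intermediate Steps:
J = √7 ≈ 2.6458
t(W, z) = √7 - z
G(w, m) = -3 + √7 (G(w, m) = √7 - 1*3 = √7 - 3 = -3 + √7)
(-20 + G(5, -5))*(17*(-5)) = (-20 + (-3 + √7))*(17*(-5)) = (-23 + √7)*(-85) = 1955 - 85*√7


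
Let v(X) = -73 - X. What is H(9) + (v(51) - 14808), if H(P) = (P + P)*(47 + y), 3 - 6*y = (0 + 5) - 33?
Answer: -13993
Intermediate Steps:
y = 31/6 (y = 1/2 - ((0 + 5) - 33)/6 = 1/2 - (5 - 33)/6 = 1/2 - 1/6*(-28) = 1/2 + 14/3 = 31/6 ≈ 5.1667)
H(P) = 313*P/3 (H(P) = (P + P)*(47 + 31/6) = (2*P)*(313/6) = 313*P/3)
H(9) + (v(51) - 14808) = (313/3)*9 + ((-73 - 1*51) - 14808) = 939 + ((-73 - 51) - 14808) = 939 + (-124 - 14808) = 939 - 14932 = -13993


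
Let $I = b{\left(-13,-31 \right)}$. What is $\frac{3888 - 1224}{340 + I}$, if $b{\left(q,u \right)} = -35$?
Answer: $\frac{2664}{305} \approx 8.7344$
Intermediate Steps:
$I = -35$
$\frac{3888 - 1224}{340 + I} = \frac{3888 - 1224}{340 - 35} = \frac{2664}{305}$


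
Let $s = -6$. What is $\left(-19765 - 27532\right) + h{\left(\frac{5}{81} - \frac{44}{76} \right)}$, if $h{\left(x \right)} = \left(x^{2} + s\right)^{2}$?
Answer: $- \frac{265146700254976877}{5609891727441} \approx -47264.0$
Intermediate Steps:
$h{\left(x \right)} = \left(-6 + x^{2}\right)^{2}$ ($h{\left(x \right)} = \left(x^{2} - 6\right)^{2} = \left(-6 + x^{2}\right)^{2}$)
$\left(-19765 - 27532\right) + h{\left(\frac{5}{81} - \frac{44}{76} \right)} = \left(-19765 - 27532\right) + \left(-6 + \left(\frac{5}{81} - \frac{44}{76}\right)^{2}\right)^{2} = -47297 + \left(-6 + \left(5 \cdot \frac{1}{81} - \frac{11}{19}\right)^{2}\right)^{2} = -47297 + \left(-6 + \left(\frac{5}{81} - \frac{11}{19}\right)^{2}\right)^{2} = -47297 + \left(-6 + \left(- \frac{796}{1539}\right)^{2}\right)^{2} = -47297 + \left(-6 + \frac{633616}{2368521}\right)^{2} = -47297 + \left(- \frac{13577510}{2368521}\right)^{2} = -47297 + \frac{184348777800100}{5609891727441} = - \frac{265146700254976877}{5609891727441}$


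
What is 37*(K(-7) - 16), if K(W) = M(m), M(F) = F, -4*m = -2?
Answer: -1147/2 ≈ -573.50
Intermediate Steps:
m = 1/2 (m = -1/4*(-2) = 1/2 ≈ 0.50000)
K(W) = 1/2
37*(K(-7) - 16) = 37*(1/2 - 16) = 37*(-31/2) = -1147/2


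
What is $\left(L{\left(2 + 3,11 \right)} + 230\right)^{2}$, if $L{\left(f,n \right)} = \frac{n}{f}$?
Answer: $\frac{1347921}{25} \approx 53917.0$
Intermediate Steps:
$\left(L{\left(2 + 3,11 \right)} + 230\right)^{2} = \left(\frac{11}{2 + 3} + 230\right)^{2} = \left(\frac{11}{5} + 230\right)^{2} = \left(\frac{1161}{5}\right)^{2} = \frac{1347921}{25}$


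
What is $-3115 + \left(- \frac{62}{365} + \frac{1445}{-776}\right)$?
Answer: $- \frac{882868137}{283240} \approx -3117.0$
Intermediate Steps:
$-3115 + \left(- \frac{62}{365} + \frac{1445}{-776}\right) = -3115 + \left(\left(-62\right) \frac{1}{365} + 1445 \left(- \frac{1}{776}\right)\right) = -3115 - \frac{575537}{283240} = - \frac{882868137}{283240}$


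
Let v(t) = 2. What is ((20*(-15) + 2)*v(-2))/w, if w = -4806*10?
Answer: 149/12015 ≈ 0.012401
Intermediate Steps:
w = -48060
((20*(-15) + 2)*v(-2))/w = ((20*(-15) + 2)*2)/(-48060) = ((-300 + 2)*2)*(-1/48060) = -298*2*(-1/48060) = -596*(-1/48060) = 149/12015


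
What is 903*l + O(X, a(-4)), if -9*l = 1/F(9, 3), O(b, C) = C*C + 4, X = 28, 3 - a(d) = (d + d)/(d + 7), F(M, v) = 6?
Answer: 349/18 ≈ 19.389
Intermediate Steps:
a(d) = 3 - 2*d/(7 + d) (a(d) = 3 - (d + d)/(d + 7) = 3 - 2*d/(7 + d))
O(b, C) = 4 + C**2 (O(b, C) = C**2 + 4 = 4 + C**2)
l = -1/54 (l = -1/9/6 = -1/9*1/6 = -1/54 ≈ -0.018519)
903*l + O(X, a(-4)) = 903*(-1/54) + (4 + ((21 - 4)/(7 - 4))**2) = -301/18 + (4 + (17/3)**2) = -301/18 + (4 + 289/9) = -301/18 + 325/9 = 349/18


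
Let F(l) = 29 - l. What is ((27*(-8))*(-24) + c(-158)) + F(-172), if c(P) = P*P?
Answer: 30349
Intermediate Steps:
c(P) = P²
((27*(-8))*(-24) + c(-158)) + F(-172) = ((27*(-8))*(-24) + (-158)²) + (29 - 1*(-172)) = (-216*(-24) + 24964) + (29 + 172) = (5184 + 24964) + 201 = 30148 + 201 = 30349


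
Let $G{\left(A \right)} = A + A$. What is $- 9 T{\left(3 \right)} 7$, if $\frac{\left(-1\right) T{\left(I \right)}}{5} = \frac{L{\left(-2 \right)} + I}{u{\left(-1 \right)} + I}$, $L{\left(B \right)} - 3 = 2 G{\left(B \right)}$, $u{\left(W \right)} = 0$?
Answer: $-210$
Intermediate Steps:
$G{\left(A \right)} = 2 A$
$L{\left(B \right)} = 3 + 4 B$ ($L{\left(B \right)} = 3 + 2 \cdot 2 B = 3 + 4 B$)
$T{\left(I \right)} = - \frac{5 \left(-5 + I\right)}{I}$ ($T{\left(I \right)} = - 5 \frac{\left(3 + 4 \left(-2\right)\right) + I}{0 + I} = - 5 \frac{\left(3 - 8\right) + I}{I} = - 5 \frac{-5 + I}{I} = - \frac{5 \left(-5 + I\right)}{I}$)
$- 9 T{\left(3 \right)} 7 = - 9 \left(-5 + \frac{25}{3}\right) 7 = \left(-9\right) \frac{10}{3} \cdot 7 = \left(-30\right) 7 = -210$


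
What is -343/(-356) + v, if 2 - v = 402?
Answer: -142057/356 ≈ -399.04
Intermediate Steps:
v = -400 (v = 2 - 1*402 = 2 - 402 = -400)
-343/(-356) + v = -343/(-356) - 400 = -343*(-1/356) - 400 = 343/356 - 400 = -142057/356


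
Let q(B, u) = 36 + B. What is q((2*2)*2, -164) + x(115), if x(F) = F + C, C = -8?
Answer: 151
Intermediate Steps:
x(F) = -8 + F (x(F) = F - 8 = -8 + F)
q((2*2)*2, -164) + x(115) = (36 + (2*2)*2) + (-8 + 115) = (36 + 4*2) + 107 = (36 + 8) + 107 = 44 + 107 = 151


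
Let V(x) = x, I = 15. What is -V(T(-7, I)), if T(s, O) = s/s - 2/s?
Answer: -9/7 ≈ -1.2857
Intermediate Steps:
T(s, O) = 1 - 2/s
-V(T(-7, I)) = -(-2 - 7)/(-7) = -(-1)*(-9)/7 = -1*9/7 = -9/7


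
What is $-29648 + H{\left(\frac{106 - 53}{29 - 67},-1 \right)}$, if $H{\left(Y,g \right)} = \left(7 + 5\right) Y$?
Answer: $- \frac{563630}{19} \approx -29665.0$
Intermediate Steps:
$H{\left(Y,g \right)} = 12 Y$
$-29648 + H{\left(\frac{106 - 53}{29 - 67},-1 \right)} = -29648 + 12 \frac{106 - 53}{29 - 67} = -29648 + 12 \frac{53}{-38} = -29648 + 12 \cdot 53 \left(- \frac{1}{38}\right) = -29648 + 12 \left(- \frac{53}{38}\right) = -29648 - \frac{318}{19} = - \frac{563630}{19}$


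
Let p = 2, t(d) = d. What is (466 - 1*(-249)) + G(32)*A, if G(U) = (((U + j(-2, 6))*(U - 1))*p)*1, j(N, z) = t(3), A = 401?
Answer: 870885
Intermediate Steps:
j(N, z) = 3
G(U) = 2*(-1 + U)*(3 + U) (G(U) = (((U + 3)*(U - 1))*2)*1 = (((3 + U)*(-1 + U))*2)*1 = (((-1 + U)*(3 + U))*2)*1 = (2*(-1 + U)*(3 + U))*1 = 2*(-1 + U)*(3 + U))
(466 - 1*(-249)) + G(32)*A = (466 - 1*(-249)) + (-6 + 2*32**2 + 4*32)*401 = (466 + 249) + (-6 + 2*1024 + 128)*401 = 715 + (-6 + 2048 + 128)*401 = 715 + 2170*401 = 715 + 870170 = 870885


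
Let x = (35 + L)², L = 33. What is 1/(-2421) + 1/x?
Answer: -2203/11194704 ≈ -0.00019679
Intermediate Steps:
x = 4624 (x = (35 + 33)² = 68² = 4624)
1/(-2421) + 1/x = 1/(-2421) + 1/4624 = -1/2421 + 1/4624 = -2203/11194704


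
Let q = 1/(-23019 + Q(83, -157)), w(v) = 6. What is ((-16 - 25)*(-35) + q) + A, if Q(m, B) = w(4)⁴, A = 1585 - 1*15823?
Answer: -278119570/21723 ≈ -12803.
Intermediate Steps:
A = -14238 (A = 1585 - 15823 = -14238)
Q(m, B) = 1296 (Q(m, B) = 6⁴ = 1296)
q = -1/21723 (q = 1/(-23019 + 1296) = 1/(-21723) = -1/21723 ≈ -4.6034e-5)
((-16 - 25)*(-35) + q) + A = ((-16 - 25)*(-35) - 1/21723) - 14238 = (-41*(-35) - 1/21723) - 14238 = (1435 - 1/21723) - 14238 = 31172504/21723 - 14238 = -278119570/21723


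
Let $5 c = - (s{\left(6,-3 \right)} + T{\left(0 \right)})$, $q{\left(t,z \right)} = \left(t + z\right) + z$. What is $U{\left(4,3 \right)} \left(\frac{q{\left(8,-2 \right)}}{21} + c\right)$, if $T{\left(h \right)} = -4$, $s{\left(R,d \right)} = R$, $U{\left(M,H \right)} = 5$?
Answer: $- \frac{22}{21} \approx -1.0476$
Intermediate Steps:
$q{\left(t,z \right)} = t + 2 z$
$c = - \frac{2}{5}$ ($c = \frac{\left(-1\right) \left(6 - 4\right)}{5} = \frac{\left(-1\right) 2}{5} = \frac{1}{5} \left(-2\right) = - \frac{2}{5} \approx -0.4$)
$U{\left(4,3 \right)} \left(\frac{q{\left(8,-2 \right)}}{21} + c\right) = 5 \left(\frac{8 + 2 \left(-2\right)}{21} - \frac{2}{5}\right) = 5 \left(\left(8 - 4\right) \frac{1}{21} - \frac{2}{5}\right) = 5 \left(4 \cdot \frac{1}{21} - \frac{2}{5}\right) = 5 \left(\frac{4}{21} - \frac{2}{5}\right) = 5 \left(- \frac{22}{105}\right) = - \frac{22}{21}$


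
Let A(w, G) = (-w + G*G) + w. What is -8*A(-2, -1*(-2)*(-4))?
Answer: -512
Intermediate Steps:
A(w, G) = G² (A(w, G) = (-w + G²) + w = (G² - w) + w = G²)
-8*A(-2, -1*(-2)*(-4)) = -8*(-1*(-2)*(-4))² = -8*(2*(-4))² = -8*(-8)² = -8*64 = -512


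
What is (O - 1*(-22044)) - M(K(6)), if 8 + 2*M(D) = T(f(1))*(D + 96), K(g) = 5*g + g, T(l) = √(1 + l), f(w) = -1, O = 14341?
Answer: 36389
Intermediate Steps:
K(g) = 6*g
M(D) = -4 (M(D) = -4 + (√(1 - 1)*(D + 96))/2 = -4 + (√0*(96 + D))/2 = -4 + (0*(96 + D))/2 = -4 + (½)*0 = -4 + 0 = -4)
(O - 1*(-22044)) - M(K(6)) = (14341 - 1*(-22044)) - 1*(-4) = (14341 + 22044) + 4 = 36385 + 4 = 36389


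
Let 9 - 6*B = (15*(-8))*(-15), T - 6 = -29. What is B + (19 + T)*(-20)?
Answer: -437/2 ≈ -218.50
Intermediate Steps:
T = -23 (T = 6 - 29 = -23)
B = -597/2 (B = 3/2 - 15*(-8)*(-15)/6 = 3/2 - (-20)*(-15) = 3/2 - ⅙*1800 = 3/2 - 300 = -597/2 ≈ -298.50)
B + (19 + T)*(-20) = -597/2 + (19 - 23)*(-20) = -597/2 - 4*(-20) = -597/2 + 80 = -437/2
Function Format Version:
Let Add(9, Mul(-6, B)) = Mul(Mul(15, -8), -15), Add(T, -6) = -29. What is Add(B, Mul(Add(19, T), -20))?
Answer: Rational(-437, 2) ≈ -218.50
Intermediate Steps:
T = -23 (T = Add(6, -29) = -23)
B = Rational(-597, 2) (B = Add(Rational(3, 2), Mul(Rational(-1, 6), Mul(Mul(15, -8), -15))) = Add(Rational(3, 2), Mul(Rational(-1, 6), Mul(-120, -15))) = Add(Rational(3, 2), Mul(Rational(-1, 6), 1800)) = Add(Rational(3, 2), -300) = Rational(-597, 2) ≈ -298.50)
Add(B, Mul(Add(19, T), -20)) = Add(Rational(-597, 2), Mul(Add(19, -23), -20)) = Add(Rational(-597, 2), Mul(-4, -20)) = Add(Rational(-597, 2), 80) = Rational(-437, 2)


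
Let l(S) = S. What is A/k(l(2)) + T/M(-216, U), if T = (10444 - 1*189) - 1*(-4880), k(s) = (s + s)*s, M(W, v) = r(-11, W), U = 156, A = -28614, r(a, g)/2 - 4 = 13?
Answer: -212949/68 ≈ -3131.6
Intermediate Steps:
r(a, g) = 34 (r(a, g) = 8 + 2*13 = 8 + 26 = 34)
M(W, v) = 34
k(s) = 2*s² (k(s) = (2*s)*s = 2*s²)
T = 15135 (T = (10444 - 189) + 4880 = 10255 + 4880 = 15135)
A/k(l(2)) + T/M(-216, U) = -28614/(2*2²) + 15135/34 = -28614/(2*4) + 15135*(1/34) = -28614/8 + 15135/34 = -28614*⅛ + 15135/34 = -14307/4 + 15135/34 = -212949/68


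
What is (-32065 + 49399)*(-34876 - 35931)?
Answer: -1227368538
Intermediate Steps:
(-32065 + 49399)*(-34876 - 35931) = 17334*(-70807) = -1227368538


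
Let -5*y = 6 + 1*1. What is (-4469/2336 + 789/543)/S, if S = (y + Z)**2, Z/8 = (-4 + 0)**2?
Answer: -4863025/169417720224 ≈ -2.8704e-5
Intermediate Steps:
y = -7/5 (y = -(6 + 1*1)/5 = -(6 + 1)/5 = -1/5*7 = -7/5 ≈ -1.4000)
Z = 128 (Z = 8*(-4 + 0)**2 = 8*(-4)**2 = 8*16 = 128)
S = 400689/25 (S = (-7/5 + 128)**2 = (633/5)**2 = 400689/25 ≈ 16028.)
(-4469/2336 + 789/543)/S = (-4469/2336 + 789/543)/(400689/25) = (-4469*1/2336 + 789*(1/543))*(25/400689) = (-4469/2336 + 263/181)*(25/400689) = -194521/422816*25/400689 = -4863025/169417720224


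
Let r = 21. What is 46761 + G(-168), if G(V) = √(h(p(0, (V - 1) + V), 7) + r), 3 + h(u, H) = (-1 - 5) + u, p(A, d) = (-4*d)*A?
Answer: 46761 + 2*√3 ≈ 46764.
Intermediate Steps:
p(A, d) = -4*A*d
h(u, H) = -9 + u (h(u, H) = -3 + ((-1 - 5) + u) = -3 + (-6 + u) = -9 + u)
G(V) = 2*√3 (G(V) = √((-9 - 4*0*((V - 1) + V)) + 21) = √((-9 - 4*0*((-1 + V) + V)) + 21) = √((-9 - 4*0*(-1 + 2*V)) + 21) = √((-9 + 0) + 21) = √(-9 + 21) = √12 = 2*√3)
46761 + G(-168) = 46761 + 2*√3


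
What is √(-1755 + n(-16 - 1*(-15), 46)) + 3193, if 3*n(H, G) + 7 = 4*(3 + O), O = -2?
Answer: 3193 + 2*I*√439 ≈ 3193.0 + 41.905*I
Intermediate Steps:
n(H, G) = -1 (n(H, G) = -7/3 + (4*(3 - 2))/3 = -7/3 + (4*1)/3 = -7/3 + (⅓)*4 = -7/3 + 4/3 = -1)
√(-1755 + n(-16 - 1*(-15), 46)) + 3193 = √(-1755 - 1) + 3193 = √(-1756) + 3193 = 2*I*√439 + 3193 = 3193 + 2*I*√439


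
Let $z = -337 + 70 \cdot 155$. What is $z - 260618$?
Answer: $-250105$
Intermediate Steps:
$z = 10513$ ($z = -337 + 10850 = 10513$)
$z - 260618 = 10513 - 260618 = -250105$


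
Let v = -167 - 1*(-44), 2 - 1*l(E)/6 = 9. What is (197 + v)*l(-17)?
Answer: -3108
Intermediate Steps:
l(E) = -42 (l(E) = 12 - 6*9 = 12 - 54 = -42)
v = -123 (v = -167 + 44 = -123)
(197 + v)*l(-17) = (197 - 123)*(-42) = 74*(-42) = -3108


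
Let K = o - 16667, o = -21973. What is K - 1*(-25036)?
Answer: -13604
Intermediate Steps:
K = -38640 (K = -21973 - 16667 = -38640)
K - 1*(-25036) = -38640 - 1*(-25036) = -38640 + 25036 = -13604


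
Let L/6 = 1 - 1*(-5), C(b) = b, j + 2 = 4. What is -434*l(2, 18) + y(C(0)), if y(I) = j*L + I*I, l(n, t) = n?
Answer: -796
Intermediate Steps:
j = 2 (j = -2 + 4 = 2)
L = 36 (L = 6*(1 - 1*(-5)) = 6*(1 + 5) = 6*6 = 36)
y(I) = 72 + I**2 (y(I) = 2*36 + I*I = 72 + I**2)
-434*l(2, 18) + y(C(0)) = -434*2 + (72 + 0**2) = -868 + (72 + 0) = -868 + 72 = -796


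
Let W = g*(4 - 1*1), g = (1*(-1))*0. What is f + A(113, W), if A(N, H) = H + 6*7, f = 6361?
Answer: 6403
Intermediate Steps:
g = 0 (g = -1*0 = 0)
W = 0 (W = 0*(4 - 1*1) = 0*(4 - 1) = 0*3 = 0)
A(N, H) = 42 + H (A(N, H) = H + 42 = 42 + H)
f + A(113, W) = 6361 + (42 + 0) = 6361 + 42 = 6403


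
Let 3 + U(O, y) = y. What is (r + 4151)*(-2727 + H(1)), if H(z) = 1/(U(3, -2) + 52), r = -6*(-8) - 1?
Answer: -538049264/47 ≈ -1.1448e+7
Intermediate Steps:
U(O, y) = -3 + y
r = 47 (r = 48 - 1 = 47)
H(z) = 1/47 (H(z) = 1/((-3 - 2) + 52) = 1/(-5 + 52) = 1/47)
(r + 4151)*(-2727 + H(1)) = (47 + 4151)*(-2727 + 1/47) = 4198*(-128168/47) = -538049264/47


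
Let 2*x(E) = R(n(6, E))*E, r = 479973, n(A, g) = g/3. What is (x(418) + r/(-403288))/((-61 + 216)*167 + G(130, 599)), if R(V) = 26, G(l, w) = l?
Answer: 2190987019/10491537320 ≈ 0.20883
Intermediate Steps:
n(A, g) = g/3 (n(A, g) = g*(1/3) = g/3)
x(E) = 13*E (x(E) = (26*E)/2 = 13*E)
(x(418) + r/(-403288))/((-61 + 216)*167 + G(130, 599)) = (13*418 + 479973/(-403288))/((-61 + 216)*167 + 130) = (5434 + 479973*(-1/403288))/(155*167 + 130) = (5434 - 479973/403288)/(25885 + 130) = (2190987019/403288)/26015 = (2190987019/403288)*(1/26015) = 2190987019/10491537320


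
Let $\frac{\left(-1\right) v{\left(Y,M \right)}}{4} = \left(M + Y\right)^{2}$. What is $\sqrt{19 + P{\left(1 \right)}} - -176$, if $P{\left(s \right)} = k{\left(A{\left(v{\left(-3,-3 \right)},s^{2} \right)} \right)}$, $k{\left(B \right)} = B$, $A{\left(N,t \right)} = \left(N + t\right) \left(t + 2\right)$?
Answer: $176 + i \sqrt{410} \approx 176.0 + 20.248 i$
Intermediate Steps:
$v{\left(Y,M \right)} = - 4 \left(M + Y\right)^{2}$
$A{\left(N,t \right)} = \left(2 + t\right) \left(N + t\right)$ ($A{\left(N,t \right)} = \left(N + t\right) \left(2 + t\right) = \left(2 + t\right) \left(N + t\right)$)
$P{\left(s \right)} = -288 + s^{4} - 142 s^{2}$ ($P{\left(s \right)} = \left(s^{2}\right)^{2} + 2 \left(- 4 \left(-3 - 3\right)^{2}\right) + 2 s^{2} + - 4 \left(-3 - 3\right)^{2} s^{2} = s^{4} + 2 \left(- 4 \left(-6\right)^{2}\right) + 2 s^{2} + - 4 \left(-6\right)^{2} s^{2} = s^{4} + 2 \left(\left(-4\right) 36\right) + 2 s^{2} + \left(-4\right) 36 s^{2} = s^{4} + 2 \left(-144\right) + 2 s^{2} - 144 s^{2} = s^{4} - 288 + 2 s^{2} - 144 s^{2} = -288 + s^{4} - 142 s^{2}$)
$\sqrt{19 + P{\left(1 \right)}} - -176 = \sqrt{19 - \left(288 - 1 + 142\right)} - -176 = \sqrt{19 - 429} + 176 = \sqrt{-410} + 176 = i \sqrt{410} + 176 = 176 + i \sqrt{410}$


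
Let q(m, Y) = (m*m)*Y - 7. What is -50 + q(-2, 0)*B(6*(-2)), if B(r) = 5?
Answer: -85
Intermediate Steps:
q(m, Y) = -7 + Y*m² (q(m, Y) = m²*Y - 7 = Y*m² - 7 = -7 + Y*m²)
-50 + q(-2, 0)*B(6*(-2)) = -50 + (-7 + 0*(-2)²)*5 = -50 + (-7 + 0*4)*5 = -50 + (-7 + 0)*5 = -50 - 7*5 = -50 - 35 = -85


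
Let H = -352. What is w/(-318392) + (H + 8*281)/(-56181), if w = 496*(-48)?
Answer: 30578584/745315873 ≈ 0.041028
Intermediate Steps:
w = -23808
w/(-318392) + (H + 8*281)/(-56181) = -23808/(-318392) + (-352 + 8*281)/(-56181) = -23808*(-1/318392) + (-352 + 2248)*(-1/56181) = 2976/39799 + 1896*(-1/56181) = 2976/39799 - 632/18727 = 30578584/745315873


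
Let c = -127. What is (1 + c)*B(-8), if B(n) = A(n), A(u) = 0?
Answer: 0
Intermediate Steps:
B(n) = 0
(1 + c)*B(-8) = (1 - 127)*0 = -126*0 = 0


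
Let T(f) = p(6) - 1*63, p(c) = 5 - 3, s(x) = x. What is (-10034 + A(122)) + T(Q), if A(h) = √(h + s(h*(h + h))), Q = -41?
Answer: -10095 + 7*√610 ≈ -9922.1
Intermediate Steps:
p(c) = 2
A(h) = √(h + 2*h²) (A(h) = √(h + h*(h + h)) = √(h + h*(2*h)) = √(h + 2*h²))
T(f) = -61 (T(f) = 2 - 1*63 = 2 - 63 = -61)
(-10034 + A(122)) + T(Q) = (-10034 + √(122*(1 + 2*122))) - 61 = (-10034 + √(122*(1 + 244))) - 61 = (-10034 + √(122*245)) - 61 = (-10034 + √29890) - 61 = (-10034 + 7*√610) - 61 = -10095 + 7*√610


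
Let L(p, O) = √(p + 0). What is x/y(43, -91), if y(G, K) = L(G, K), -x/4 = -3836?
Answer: 15344*√43/43 ≈ 2339.9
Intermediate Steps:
x = 15344 (x = -4*(-3836) = 15344)
L(p, O) = √p
y(G, K) = √G
x/y(43, -91) = 15344/(√43) = 15344*(√43/43) = 15344*√43/43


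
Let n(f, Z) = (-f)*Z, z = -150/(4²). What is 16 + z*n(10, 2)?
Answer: 407/2 ≈ 203.50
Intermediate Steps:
z = -75/8 (z = -150/16 = -150*1/16 = -75/8 ≈ -9.3750)
n(f, Z) = -Z*f
16 + z*n(10, 2) = 16 - (-75)*2*10/8 = 16 - 75/8*(-20) = 16 + 375/2 = 407/2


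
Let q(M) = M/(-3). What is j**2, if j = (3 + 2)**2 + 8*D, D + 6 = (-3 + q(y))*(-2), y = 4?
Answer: 19321/9 ≈ 2146.8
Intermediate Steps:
q(M) = -M/3 (q(M) = M*(-1/3) = -M/3)
D = 8/3 (D = -6 + (-3 - 1/3*4)*(-2) = -6 + (-3 - 4/3)*(-2) = -6 - 13/3*(-2) = -6 + 26/3 = 8/3 ≈ 2.6667)
j = 139/3 (j = (3 + 2)**2 + 8*(8/3) = 5**2 + 64/3 = 25 + 64/3 = 139/3 ≈ 46.333)
j**2 = (139/3)**2 = 19321/9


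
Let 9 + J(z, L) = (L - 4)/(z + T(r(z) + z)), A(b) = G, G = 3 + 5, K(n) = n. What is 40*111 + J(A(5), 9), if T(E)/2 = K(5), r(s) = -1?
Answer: 79763/18 ≈ 4431.3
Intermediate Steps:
G = 8
A(b) = 8
T(E) = 10 (T(E) = 2*5 = 10)
J(z, L) = -9 + (-4 + L)/(10 + z) (J(z, L) = -9 + (L - 4)/(z + 10) = -9 + (-4 + L)/(10 + z))
40*111 + J(A(5), 9) = 40*111 + (-94 + 9 - 9*8)/(10 + 8) = 4440 + (-94 + 9 - 72)/18 = 4440 + (1/18)*(-157) = 4440 - 157/18 = 79763/18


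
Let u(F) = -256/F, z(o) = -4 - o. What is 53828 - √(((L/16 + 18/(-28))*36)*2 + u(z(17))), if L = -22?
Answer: 53828 - I*√58695/21 ≈ 53828.0 - 11.537*I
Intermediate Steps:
53828 - √(((L/16 + 18/(-28))*36)*2 + u(z(17))) = 53828 - √(((-22/16 + 18/(-28))*36)*2 - 256/(-4 - 1*17)) = 53828 - √(((-22*1/16 + 18*(-1/28))*36)*2 - 256/(-4 - 17)) = 53828 - √(((-11/8 - 9/14)*36)*2 - 256/(-21)) = 53828 - √(-113/56*36*2 - 256*(-1/21)) = 53828 - √(-1017/14*2 + 256/21) = 53828 - √(-1017/7 + 256/21) = 53828 - √(-2795/21) = 53828 - I*√58695/21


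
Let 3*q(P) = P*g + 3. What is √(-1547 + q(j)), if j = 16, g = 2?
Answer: 7*I*√282/3 ≈ 39.183*I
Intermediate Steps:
q(P) = 1 + 2*P/3 (q(P) = (P*2 + 3)/3 = (2*P + 3)/3 = (3 + 2*P)/3 = 1 + 2*P/3)
√(-1547 + q(j)) = √(-1547 + (1 + (⅔)*16)) = √(-1547 + (1 + 32/3)) = √(-1547 + 35/3) = √(-4606/3) = 7*I*√282/3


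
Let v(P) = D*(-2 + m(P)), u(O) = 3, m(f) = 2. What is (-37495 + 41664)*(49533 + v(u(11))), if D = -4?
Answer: 206503077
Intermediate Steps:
v(P) = 0 (v(P) = -4*(-2 + 2) = -4*0 = 0)
(-37495 + 41664)*(49533 + v(u(11))) = (-37495 + 41664)*(49533 + 0) = 4169*49533 = 206503077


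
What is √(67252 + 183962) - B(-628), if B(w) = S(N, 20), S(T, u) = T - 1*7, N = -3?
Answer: 10 + √251214 ≈ 511.21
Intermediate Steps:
S(T, u) = -7 + T (S(T, u) = T - 7 = -7 + T)
B(w) = -10 (B(w) = -7 - 3 = -10)
√(67252 + 183962) - B(-628) = √(67252 + 183962) - 1*(-10) = √251214 + 10 = 10 + √251214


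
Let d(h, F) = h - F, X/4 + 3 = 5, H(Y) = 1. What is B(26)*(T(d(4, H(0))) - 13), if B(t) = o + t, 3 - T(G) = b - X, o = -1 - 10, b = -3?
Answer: 15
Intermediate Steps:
X = 8 (X = -12 + 4*5 = -12 + 20 = 8)
o = -11
T(G) = 14 (T(G) = 3 - (-3 - 1*8) = 3 - (-3 - 8) = 3 - 1*(-11) = 3 + 11 = 14)
B(t) = -11 + t
B(26)*(T(d(4, H(0))) - 13) = (-11 + 26)*(14 - 13) = 15*1 = 15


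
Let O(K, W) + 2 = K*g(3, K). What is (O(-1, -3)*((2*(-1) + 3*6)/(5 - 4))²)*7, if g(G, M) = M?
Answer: -1792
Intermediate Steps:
O(K, W) = -2 + K² (O(K, W) = -2 + K*K = -2 + K²)
(O(-1, -3)*((2*(-1) + 3*6)/(5 - 4))²)*7 = ((-2 + (-1)²)*((2*(-1) + 3*6)/(5 - 4))²)*7 = ((-2 + 1)*((-2 + 18)/1)²)*7 = -(16*1)²*7 = -1*16²*7 = -1*256*7 = -256*7 = -1792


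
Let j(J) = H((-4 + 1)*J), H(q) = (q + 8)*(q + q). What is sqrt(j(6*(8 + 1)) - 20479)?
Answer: sqrt(29417) ≈ 171.51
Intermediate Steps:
H(q) = 2*q*(8 + q) (H(q) = (8 + q)*(2*q) = 2*q*(8 + q))
j(J) = -6*J*(8 - 3*J) (j(J) = 2*((-4 + 1)*J)*(8 + (-4 + 1)*J) = 2*(-3*J)*(8 - 3*J) = -6*J*(8 - 3*J))
sqrt(j(6*(8 + 1)) - 20479) = sqrt(6*(6*(8 + 1))*(-8 + 3*(6*(8 + 1))) - 20479) = sqrt(6*(6*9)*(-8 + 3*(6*9)) - 20479) = sqrt(6*54*(-8 + 3*54) - 20479) = sqrt(6*54*(-8 + 162) - 20479) = sqrt(6*54*154 - 20479) = sqrt(49896 - 20479) = sqrt(29417)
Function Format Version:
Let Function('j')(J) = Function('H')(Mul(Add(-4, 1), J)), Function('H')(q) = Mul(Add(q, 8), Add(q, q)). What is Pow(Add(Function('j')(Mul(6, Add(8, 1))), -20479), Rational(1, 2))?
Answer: Pow(29417, Rational(1, 2)) ≈ 171.51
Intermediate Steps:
Function('H')(q) = Mul(2, q, Add(8, q)) (Function('H')(q) = Mul(Add(8, q), Mul(2, q)) = Mul(2, q, Add(8, q)))
Function('j')(J) = Mul(-6, J, Add(8, Mul(-3, J))) (Function('j')(J) = Mul(2, Mul(Add(-4, 1), J), Add(8, Mul(Add(-4, 1), J))) = Mul(2, Mul(-3, J), Add(8, Mul(-3, J))) = Mul(-6, J, Add(8, Mul(-3, J))))
Pow(Add(Function('j')(Mul(6, Add(8, 1))), -20479), Rational(1, 2)) = Pow(Add(Mul(6, Mul(6, Add(8, 1)), Add(-8, Mul(3, Mul(6, Add(8, 1))))), -20479), Rational(1, 2)) = Pow(Add(Mul(6, Mul(6, 9), Add(-8, Mul(3, Mul(6, 9)))), -20479), Rational(1, 2)) = Pow(Add(Mul(6, 54, Add(-8, Mul(3, 54))), -20479), Rational(1, 2)) = Pow(Add(Mul(6, 54, Add(-8, 162)), -20479), Rational(1, 2)) = Pow(Add(Mul(6, 54, 154), -20479), Rational(1, 2)) = Pow(Add(49896, -20479), Rational(1, 2)) = Pow(29417, Rational(1, 2))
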